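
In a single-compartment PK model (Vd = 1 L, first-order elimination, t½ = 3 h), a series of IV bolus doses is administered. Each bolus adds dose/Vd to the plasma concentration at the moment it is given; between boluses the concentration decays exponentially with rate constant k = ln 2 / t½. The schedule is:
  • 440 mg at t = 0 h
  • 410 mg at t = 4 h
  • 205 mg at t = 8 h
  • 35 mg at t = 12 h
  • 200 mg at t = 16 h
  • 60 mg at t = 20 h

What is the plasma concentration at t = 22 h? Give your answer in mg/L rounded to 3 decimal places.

k = ln 2 / 3 = 0.23105 per h
Dose 1 (440 mg at t=0 h): 440·exp(−0.23105·22) = 2.728 mg/L
Dose 2 (410 mg at t=4 h): 410·exp(−0.23105·18) = 6.406 mg/L
Dose 3 (205 mg at t=8 h): 205·exp(−0.23105·14) = 8.071 mg/L
Dose 4 (35 mg at t=12 h): 35·exp(−0.23105·10) = 3.472 mg/L
Dose 5 (200 mg at t=16 h): 200·exp(−0.23105·6) = 50.000 mg/L
Dose 6 (60 mg at t=20 h): 60·exp(−0.23105·2) = 37.798 mg/L
C(22) = 2.728 + 6.406 + 8.071 + 3.472 + 50.000 + 37.798 = 108.476 mg/L

108.476 mg/L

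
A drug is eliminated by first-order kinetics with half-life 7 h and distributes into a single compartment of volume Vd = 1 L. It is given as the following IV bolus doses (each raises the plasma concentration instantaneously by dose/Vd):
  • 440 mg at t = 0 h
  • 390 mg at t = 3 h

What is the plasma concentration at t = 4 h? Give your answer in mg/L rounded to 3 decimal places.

k = ln 2 / 7 = 0.09902 per h
Dose 1 (440 mg at t=0 h): 440·exp(−0.09902·4) = 296.098 mg/L
Dose 2 (390 mg at t=3 h): 390·exp(−0.09902·1) = 353.232 mg/L
C(4) = 296.098 + 353.232 = 649.330 mg/L

649.330 mg/L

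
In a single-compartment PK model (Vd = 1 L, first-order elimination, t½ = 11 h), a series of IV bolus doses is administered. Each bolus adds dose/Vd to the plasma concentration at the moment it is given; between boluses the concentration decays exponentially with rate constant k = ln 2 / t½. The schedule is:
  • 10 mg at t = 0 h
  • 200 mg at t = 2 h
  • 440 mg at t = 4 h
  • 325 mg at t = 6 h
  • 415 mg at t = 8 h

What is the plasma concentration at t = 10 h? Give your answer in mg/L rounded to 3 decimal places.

1046.063 mg/L

k = ln 2 / 11 = 0.06301 per h
Dose 1 (10 mg at t=0 h): 10·exp(−0.06301·10) = 5.325 mg/L
Dose 2 (200 mg at t=2 h): 200·exp(−0.06301·8) = 120.809 mg/L
Dose 3 (440 mg at t=4 h): 440·exp(−0.06301·6) = 301.477 mg/L
Dose 4 (325 mg at t=6 h): 325·exp(−0.06301·4) = 252.591 mg/L
Dose 5 (415 mg at t=8 h): 415·exp(−0.06301·2) = 365.860 mg/L
C(10) = 5.325 + 120.809 + 301.477 + 252.591 + 365.860 = 1046.063 mg/L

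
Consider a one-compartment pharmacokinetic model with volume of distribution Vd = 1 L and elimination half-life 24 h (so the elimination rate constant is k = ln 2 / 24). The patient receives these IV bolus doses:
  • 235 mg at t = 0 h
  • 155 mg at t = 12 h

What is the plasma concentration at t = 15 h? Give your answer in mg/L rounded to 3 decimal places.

k = ln 2 / 24 = 0.02888 per h
Dose 1 (235 mg at t=0 h): 235·exp(−0.02888·15) = 152.379 mg/L
Dose 2 (155 mg at t=12 h): 155·exp(−0.02888·3) = 142.136 mg/L
C(15) = 152.379 + 142.136 = 294.514 mg/L

294.514 mg/L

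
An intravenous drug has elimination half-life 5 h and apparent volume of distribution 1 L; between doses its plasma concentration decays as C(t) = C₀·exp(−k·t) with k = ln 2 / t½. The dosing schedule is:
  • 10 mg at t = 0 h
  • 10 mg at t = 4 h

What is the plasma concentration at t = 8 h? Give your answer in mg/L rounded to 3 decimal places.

k = ln 2 / 5 = 0.13863 per h
Dose 1 (10 mg at t=0 h): 10·exp(−0.13863·8) = 3.299 mg/L
Dose 2 (10 mg at t=4 h): 10·exp(−0.13863·4) = 5.743 mg/L
C(8) = 3.299 + 5.743 = 9.042 mg/L

9.042 mg/L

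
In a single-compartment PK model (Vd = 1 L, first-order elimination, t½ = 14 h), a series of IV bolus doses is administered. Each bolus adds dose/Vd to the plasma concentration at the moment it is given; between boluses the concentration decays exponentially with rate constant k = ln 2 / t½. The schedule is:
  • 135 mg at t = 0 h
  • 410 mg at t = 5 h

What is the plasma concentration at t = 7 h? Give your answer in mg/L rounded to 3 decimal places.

k = ln 2 / 14 = 0.04951 per h
Dose 1 (135 mg at t=0 h): 135·exp(−0.04951·7) = 95.459 mg/L
Dose 2 (410 mg at t=5 h): 410·exp(−0.04951·2) = 371.347 mg/L
C(7) = 95.459 + 371.347 = 466.806 mg/L

466.806 mg/L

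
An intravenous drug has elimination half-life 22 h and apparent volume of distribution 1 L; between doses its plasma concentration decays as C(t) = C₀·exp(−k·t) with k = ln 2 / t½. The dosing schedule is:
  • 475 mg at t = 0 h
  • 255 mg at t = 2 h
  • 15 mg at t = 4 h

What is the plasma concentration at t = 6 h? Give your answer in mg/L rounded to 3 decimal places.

632.073 mg/L

k = ln 2 / 22 = 0.03151 per h
Dose 1 (475 mg at t=0 h): 475·exp(−0.03151·6) = 393.183 mg/L
Dose 2 (255 mg at t=2 h): 255·exp(−0.03151·4) = 224.806 mg/L
Dose 3 (15 mg at t=4 h): 15·exp(−0.03151·2) = 14.084 mg/L
C(6) = 393.183 + 224.806 + 14.084 = 632.073 mg/L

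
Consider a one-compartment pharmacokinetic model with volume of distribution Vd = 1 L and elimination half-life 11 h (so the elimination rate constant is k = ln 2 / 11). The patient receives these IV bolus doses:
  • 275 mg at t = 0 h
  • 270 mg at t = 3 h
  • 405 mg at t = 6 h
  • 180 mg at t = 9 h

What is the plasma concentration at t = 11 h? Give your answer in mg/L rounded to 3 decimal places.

754.823 mg/L

k = ln 2 / 11 = 0.06301 per h
Dose 1 (275 mg at t=0 h): 275·exp(−0.06301·11) = 137.500 mg/L
Dose 2 (270 mg at t=3 h): 270·exp(−0.06301·8) = 163.092 mg/L
Dose 3 (405 mg at t=6 h): 405·exp(−0.06301·5) = 295.545 mg/L
Dose 4 (180 mg at t=9 h): 180·exp(−0.06301·2) = 158.686 mg/L
C(11) = 137.500 + 163.092 + 295.545 + 158.686 = 754.823 mg/L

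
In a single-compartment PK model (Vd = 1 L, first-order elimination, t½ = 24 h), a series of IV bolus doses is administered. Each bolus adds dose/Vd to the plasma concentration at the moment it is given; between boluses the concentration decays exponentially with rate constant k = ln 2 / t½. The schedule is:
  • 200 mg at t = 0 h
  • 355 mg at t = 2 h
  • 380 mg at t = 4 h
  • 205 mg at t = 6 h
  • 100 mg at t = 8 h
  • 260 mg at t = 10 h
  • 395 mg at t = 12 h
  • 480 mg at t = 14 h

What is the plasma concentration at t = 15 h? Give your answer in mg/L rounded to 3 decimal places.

1943.499 mg/L

k = ln 2 / 24 = 0.02888 per h
Dose 1 (200 mg at t=0 h): 200·exp(−0.02888·15) = 129.684 mg/L
Dose 2 (355 mg at t=2 h): 355·exp(−0.02888·13) = 243.877 mg/L
Dose 3 (380 mg at t=4 h): 380·exp(−0.02888·11) = 276.574 mg/L
Dose 4 (205 mg at t=6 h): 205·exp(−0.02888·9) = 158.077 mg/L
Dose 5 (100 mg at t=8 h): 100·exp(−0.02888·7) = 81.696 mg/L
Dose 6 (260 mg at t=10 h): 260·exp(−0.02888·5) = 225.040 mg/L
Dose 7 (395 mg at t=12 h): 395·exp(−0.02888·3) = 362.217 mg/L
Dose 8 (480 mg at t=14 h): 480·exp(−0.02888·1) = 466.335 mg/L
C(15) = 129.684 + 243.877 + 276.574 + 158.077 + 81.696 + 225.040 + 362.217 + 466.335 = 1943.499 mg/L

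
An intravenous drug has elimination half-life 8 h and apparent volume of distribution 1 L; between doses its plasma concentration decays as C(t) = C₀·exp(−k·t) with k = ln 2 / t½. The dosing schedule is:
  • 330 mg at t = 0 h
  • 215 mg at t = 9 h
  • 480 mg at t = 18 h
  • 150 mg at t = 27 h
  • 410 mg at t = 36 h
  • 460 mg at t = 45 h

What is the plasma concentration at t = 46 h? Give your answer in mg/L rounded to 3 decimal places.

k = ln 2 / 8 = 0.08664 per h
Dose 1 (330 mg at t=0 h): 330·exp(−0.08664·46) = 6.132 mg/L
Dose 2 (215 mg at t=9 h): 215·exp(−0.08664·37) = 8.713 mg/L
Dose 3 (480 mg at t=18 h): 480·exp(−0.08664·28) = 42.426 mg/L
Dose 4 (150 mg at t=27 h): 150·exp(−0.08664·19) = 28.916 mg/L
Dose 5 (410 mg at t=36 h): 410·exp(−0.08664·10) = 172.384 mg/L
Dose 6 (460 mg at t=45 h): 460·exp(−0.08664·1) = 421.822 mg/L
C(46) = 6.132 + 8.713 + 42.426 + 28.916 + 172.384 + 421.822 = 680.393 mg/L

680.393 mg/L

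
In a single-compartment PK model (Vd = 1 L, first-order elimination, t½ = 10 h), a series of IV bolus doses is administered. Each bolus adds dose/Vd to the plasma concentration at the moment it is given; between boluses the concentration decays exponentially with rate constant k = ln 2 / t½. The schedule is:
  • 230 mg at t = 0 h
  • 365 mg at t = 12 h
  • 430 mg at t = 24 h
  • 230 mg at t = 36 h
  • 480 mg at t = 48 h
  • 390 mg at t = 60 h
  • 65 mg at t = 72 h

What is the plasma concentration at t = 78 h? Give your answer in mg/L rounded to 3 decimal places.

242.375 mg/L

k = ln 2 / 10 = 0.06931 per h
Dose 1 (230 mg at t=0 h): 230·exp(−0.06931·78) = 1.032 mg/L
Dose 2 (365 mg at t=12 h): 365·exp(−0.06931·66) = 3.763 mg/L
Dose 3 (430 mg at t=24 h): 430·exp(−0.06931·54) = 10.184 mg/L
Dose 4 (230 mg at t=36 h): 230·exp(−0.06931·42) = 12.514 mg/L
Dose 5 (480 mg at t=48 h): 480·exp(−0.06931·30) = 60.000 mg/L
Dose 6 (390 mg at t=60 h): 390·exp(−0.06931·18) = 111.998 mg/L
Dose 7 (65 mg at t=72 h): 65·exp(−0.06931·6) = 42.884 mg/L
C(78) = 1.032 + 3.763 + 10.184 + 12.514 + 60.000 + 111.998 + 42.884 = 242.375 mg/L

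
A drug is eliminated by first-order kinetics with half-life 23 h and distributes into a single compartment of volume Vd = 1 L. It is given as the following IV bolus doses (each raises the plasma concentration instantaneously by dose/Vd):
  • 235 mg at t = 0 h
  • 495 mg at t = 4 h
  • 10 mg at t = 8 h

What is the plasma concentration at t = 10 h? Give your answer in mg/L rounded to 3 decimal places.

596.389 mg/L

k = ln 2 / 23 = 0.03014 per h
Dose 1 (235 mg at t=0 h): 235·exp(−0.03014·10) = 173.854 mg/L
Dose 2 (495 mg at t=4 h): 495·exp(−0.03014·6) = 413.119 mg/L
Dose 3 (10 mg at t=8 h): 10·exp(−0.03014·2) = 9.415 mg/L
C(10) = 173.854 + 413.119 + 9.415 = 596.389 mg/L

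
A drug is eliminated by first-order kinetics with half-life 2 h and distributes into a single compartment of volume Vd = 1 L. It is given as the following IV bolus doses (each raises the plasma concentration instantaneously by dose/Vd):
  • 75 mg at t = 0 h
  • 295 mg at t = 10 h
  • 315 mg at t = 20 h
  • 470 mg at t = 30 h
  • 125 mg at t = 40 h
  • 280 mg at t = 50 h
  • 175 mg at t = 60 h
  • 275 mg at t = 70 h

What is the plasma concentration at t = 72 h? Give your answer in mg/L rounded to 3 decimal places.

140.373 mg/L

k = ln 2 / 2 = 0.34657 per h
Dose 1 (75 mg at t=0 h): 75·exp(−0.34657·72) = 0.000 mg/L
Dose 2 (295 mg at t=10 h): 295·exp(−0.34657·62) = 0.000 mg/L
Dose 3 (315 mg at t=20 h): 315·exp(−0.34657·52) = 0.000 mg/L
Dose 4 (470 mg at t=30 h): 470·exp(−0.34657·42) = 0.000 mg/L
Dose 5 (125 mg at t=40 h): 125·exp(−0.34657·32) = 0.002 mg/L
Dose 6 (280 mg at t=50 h): 280·exp(−0.34657·22) = 0.137 mg/L
Dose 7 (175 mg at t=60 h): 175·exp(−0.34657·12) = 2.734 mg/L
Dose 8 (275 mg at t=70 h): 275·exp(−0.34657·2) = 137.500 mg/L
C(72) = 0.000 + 0.000 + 0.000 + 0.000 + 0.002 + 0.137 + 2.734 + 137.500 = 140.373 mg/L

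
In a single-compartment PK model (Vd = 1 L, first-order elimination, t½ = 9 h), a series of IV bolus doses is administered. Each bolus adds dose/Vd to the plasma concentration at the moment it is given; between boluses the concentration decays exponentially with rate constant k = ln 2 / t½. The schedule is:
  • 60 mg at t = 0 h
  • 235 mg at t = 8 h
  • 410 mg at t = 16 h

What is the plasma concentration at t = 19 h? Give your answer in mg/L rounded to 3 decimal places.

440.032 mg/L

k = ln 2 / 9 = 0.07702 per h
Dose 1 (60 mg at t=0 h): 60·exp(−0.07702·19) = 13.888 mg/L
Dose 2 (235 mg at t=8 h): 235·exp(−0.07702·11) = 100.726 mg/L
Dose 3 (410 mg at t=16 h): 410·exp(−0.07702·3) = 325.417 mg/L
C(19) = 13.888 + 100.726 + 325.417 = 440.032 mg/L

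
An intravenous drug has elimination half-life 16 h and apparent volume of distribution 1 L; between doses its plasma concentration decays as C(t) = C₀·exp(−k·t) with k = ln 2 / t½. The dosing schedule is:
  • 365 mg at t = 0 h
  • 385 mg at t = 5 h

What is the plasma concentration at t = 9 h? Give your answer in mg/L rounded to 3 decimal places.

k = ln 2 / 16 = 0.04332 per h
Dose 1 (365 mg at t=0 h): 365·exp(−0.04332·9) = 247.152 mg/L
Dose 2 (385 mg at t=5 h): 385·exp(−0.04332·4) = 323.745 mg/L
C(9) = 247.152 + 323.745 = 570.897 mg/L

570.897 mg/L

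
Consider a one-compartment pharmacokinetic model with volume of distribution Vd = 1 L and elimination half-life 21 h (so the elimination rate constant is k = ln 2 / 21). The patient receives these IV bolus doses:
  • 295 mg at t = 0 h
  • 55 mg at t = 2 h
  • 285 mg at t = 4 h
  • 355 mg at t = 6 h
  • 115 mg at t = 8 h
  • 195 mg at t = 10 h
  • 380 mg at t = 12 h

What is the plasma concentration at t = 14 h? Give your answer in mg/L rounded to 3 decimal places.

k = ln 2 / 21 = 0.03301 per h
Dose 1 (295 mg at t=0 h): 295·exp(−0.03301·14) = 185.838 mg/L
Dose 2 (55 mg at t=2 h): 55·exp(−0.03301·12) = 37.012 mg/L
Dose 3 (285 mg at t=4 h): 285·exp(−0.03301·10) = 204.879 mg/L
Dose 4 (355 mg at t=6 h): 355·exp(−0.03301·8) = 272.615 mg/L
Dose 5 (115 mg at t=8 h): 115·exp(−0.03301·6) = 94.339 mg/L
Dose 6 (195 mg at t=10 h): 195·exp(−0.03301·4) = 170.882 mg/L
Dose 7 (380 mg at t=12 h): 380·exp(−0.03301·2) = 355.725 mg/L
C(14) = 185.838 + 37.012 + 204.879 + 272.615 + 94.339 + 170.882 + 355.725 = 1321.290 mg/L

1321.290 mg/L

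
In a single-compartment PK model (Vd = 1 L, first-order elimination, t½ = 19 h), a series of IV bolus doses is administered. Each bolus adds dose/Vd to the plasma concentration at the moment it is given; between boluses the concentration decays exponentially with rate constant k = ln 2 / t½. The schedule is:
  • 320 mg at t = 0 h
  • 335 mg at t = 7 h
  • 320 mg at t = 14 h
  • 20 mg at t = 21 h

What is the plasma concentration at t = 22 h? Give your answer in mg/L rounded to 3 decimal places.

595.514 mg/L

k = ln 2 / 19 = 0.03648 per h
Dose 1 (320 mg at t=0 h): 320·exp(−0.03648·22) = 143.413 mg/L
Dose 2 (335 mg at t=7 h): 335·exp(−0.03648·15) = 193.816 mg/L
Dose 3 (320 mg at t=14 h): 320·exp(−0.03648·8) = 239.001 mg/L
Dose 4 (20 mg at t=21 h): 20·exp(−0.03648·1) = 19.284 mg/L
C(22) = 143.413 + 193.816 + 239.001 + 19.284 = 595.514 mg/L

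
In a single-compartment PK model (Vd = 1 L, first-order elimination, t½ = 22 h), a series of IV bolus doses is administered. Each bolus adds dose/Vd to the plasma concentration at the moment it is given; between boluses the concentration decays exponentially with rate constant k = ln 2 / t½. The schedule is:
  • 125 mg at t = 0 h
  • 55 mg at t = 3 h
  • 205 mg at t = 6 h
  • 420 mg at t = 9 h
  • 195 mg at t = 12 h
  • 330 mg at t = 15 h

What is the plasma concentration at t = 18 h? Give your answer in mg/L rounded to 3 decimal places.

k = ln 2 / 22 = 0.03151 per h
Dose 1 (125 mg at t=0 h): 125·exp(−0.03151·18) = 70.895 mg/L
Dose 2 (55 mg at t=3 h): 55·exp(−0.03151·15) = 34.286 mg/L
Dose 3 (205 mg at t=6 h): 205·exp(−0.03151·12) = 140.461 mg/L
Dose 4 (420 mg at t=9 h): 420·exp(−0.03151·9) = 316.301 mg/L
Dose 5 (195 mg at t=12 h): 195·exp(−0.03151·6) = 161.412 mg/L
Dose 6 (330 mg at t=15 h): 330·exp(−0.03151·3) = 300.237 mg/L
C(18) = 70.895 + 34.286 + 140.461 + 316.301 + 161.412 + 300.237 = 1023.591 mg/L

1023.591 mg/L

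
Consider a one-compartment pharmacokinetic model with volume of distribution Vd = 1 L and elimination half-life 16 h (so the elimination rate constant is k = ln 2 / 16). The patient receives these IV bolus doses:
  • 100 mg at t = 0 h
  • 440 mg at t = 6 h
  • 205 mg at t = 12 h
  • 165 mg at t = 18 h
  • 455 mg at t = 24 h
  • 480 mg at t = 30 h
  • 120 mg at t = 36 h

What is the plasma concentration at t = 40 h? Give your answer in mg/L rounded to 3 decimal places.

k = ln 2 / 16 = 0.04332 per h
Dose 1 (100 mg at t=0 h): 100·exp(−0.04332·40) = 17.678 mg/L
Dose 2 (440 mg at t=6 h): 440·exp(−0.04332·34) = 100.870 mg/L
Dose 3 (205 mg at t=12 h): 205·exp(−0.04332·28) = 60.947 mg/L
Dose 4 (165 mg at t=18 h): 165·exp(−0.04332·22) = 63.616 mg/L
Dose 5 (455 mg at t=24 h): 455·exp(−0.04332·16) = 227.500 mg/L
Dose 6 (480 mg at t=30 h): 480·exp(−0.04332·10) = 311.241 mg/L
Dose 7 (120 mg at t=36 h): 120·exp(−0.04332·4) = 100.908 mg/L
C(40) = 17.678 + 100.870 + 60.947 + 63.616 + 227.500 + 311.241 + 100.908 = 882.760 mg/L

882.760 mg/L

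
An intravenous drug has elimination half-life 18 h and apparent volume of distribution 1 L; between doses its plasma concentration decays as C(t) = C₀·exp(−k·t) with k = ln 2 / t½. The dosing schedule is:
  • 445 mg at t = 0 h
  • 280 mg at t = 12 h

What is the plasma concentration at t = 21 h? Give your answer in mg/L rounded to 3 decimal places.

396.215 mg/L

k = ln 2 / 18 = 0.03851 per h
Dose 1 (445 mg at t=0 h): 445·exp(−0.03851·21) = 198.225 mg/L
Dose 2 (280 mg at t=12 h): 280·exp(−0.03851·9) = 197.990 mg/L
C(21) = 198.225 + 197.990 = 396.215 mg/L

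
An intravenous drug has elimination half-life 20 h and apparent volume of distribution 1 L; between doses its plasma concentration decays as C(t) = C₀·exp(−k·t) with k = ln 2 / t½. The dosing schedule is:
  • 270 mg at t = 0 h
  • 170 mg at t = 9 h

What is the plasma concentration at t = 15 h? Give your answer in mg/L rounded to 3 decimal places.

298.626 mg/L

k = ln 2 / 20 = 0.03466 per h
Dose 1 (270 mg at t=0 h): 270·exp(−0.03466·15) = 160.543 mg/L
Dose 2 (170 mg at t=9 h): 170·exp(−0.03466·6) = 138.083 mg/L
C(15) = 160.543 + 138.083 = 298.626 mg/L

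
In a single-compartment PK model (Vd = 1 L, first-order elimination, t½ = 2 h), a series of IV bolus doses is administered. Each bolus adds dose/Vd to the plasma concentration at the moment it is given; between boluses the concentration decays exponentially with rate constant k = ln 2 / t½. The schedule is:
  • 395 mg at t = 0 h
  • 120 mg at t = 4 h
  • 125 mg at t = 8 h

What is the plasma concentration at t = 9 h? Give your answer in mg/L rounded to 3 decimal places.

127.058 mg/L

k = ln 2 / 2 = 0.34657 per h
Dose 1 (395 mg at t=0 h): 395·exp(−0.34657·9) = 17.457 mg/L
Dose 2 (120 mg at t=4 h): 120·exp(−0.34657·5) = 21.213 mg/L
Dose 3 (125 mg at t=8 h): 125·exp(−0.34657·1) = 88.388 mg/L
C(9) = 17.457 + 21.213 + 88.388 = 127.058 mg/L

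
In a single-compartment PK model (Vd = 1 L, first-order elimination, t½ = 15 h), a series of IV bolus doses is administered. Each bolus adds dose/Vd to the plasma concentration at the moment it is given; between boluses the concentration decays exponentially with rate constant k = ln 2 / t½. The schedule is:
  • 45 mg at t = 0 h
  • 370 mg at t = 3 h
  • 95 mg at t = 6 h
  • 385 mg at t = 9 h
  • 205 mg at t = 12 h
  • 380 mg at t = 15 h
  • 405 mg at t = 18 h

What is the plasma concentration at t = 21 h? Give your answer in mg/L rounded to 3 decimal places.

1222.537 mg/L

k = ln 2 / 15 = 0.04621 per h
Dose 1 (45 mg at t=0 h): 45·exp(−0.04621·21) = 17.052 mg/L
Dose 2 (370 mg at t=3 h): 370·exp(−0.04621·18) = 161.052 mg/L
Dose 3 (95 mg at t=6 h): 95·exp(−0.04621·15) = 47.500 mg/L
Dose 4 (385 mg at t=9 h): 385·exp(−0.04621·12) = 221.124 mg/L
Dose 5 (205 mg at t=12 h): 205·exp(−0.04621·9) = 135.250 mg/L
Dose 6 (380 mg at t=15 h): 380·exp(−0.04621·6) = 287.986 mg/L
Dose 7 (405 mg at t=18 h): 405·exp(−0.04621·3) = 352.573 mg/L
C(21) = 17.052 + 161.052 + 47.500 + 221.124 + 135.250 + 287.986 + 352.573 = 1222.537 mg/L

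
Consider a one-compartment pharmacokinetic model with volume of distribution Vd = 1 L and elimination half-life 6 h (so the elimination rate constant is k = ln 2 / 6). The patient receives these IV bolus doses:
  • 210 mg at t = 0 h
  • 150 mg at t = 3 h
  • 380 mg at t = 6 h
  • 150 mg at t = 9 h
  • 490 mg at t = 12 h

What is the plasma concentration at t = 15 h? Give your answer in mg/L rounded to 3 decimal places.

k = ln 2 / 6 = 0.11552 per h
Dose 1 (210 mg at t=0 h): 210·exp(−0.11552·15) = 37.123 mg/L
Dose 2 (150 mg at t=3 h): 150·exp(−0.11552·12) = 37.500 mg/L
Dose 3 (380 mg at t=6 h): 380·exp(−0.11552·9) = 134.350 mg/L
Dose 4 (150 mg at t=9 h): 150·exp(−0.11552·6) = 75.000 mg/L
Dose 5 (490 mg at t=12 h): 490·exp(−0.11552·3) = 346.482 mg/L
C(15) = 37.123 + 37.500 + 134.350 + 75.000 + 346.482 = 630.456 mg/L

630.456 mg/L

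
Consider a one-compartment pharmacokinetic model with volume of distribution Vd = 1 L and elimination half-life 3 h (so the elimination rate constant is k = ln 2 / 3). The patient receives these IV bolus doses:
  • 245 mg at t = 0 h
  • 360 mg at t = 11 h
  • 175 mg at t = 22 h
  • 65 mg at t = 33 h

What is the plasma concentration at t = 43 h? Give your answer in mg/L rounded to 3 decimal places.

8.049 mg/L

k = ln 2 / 3 = 0.23105 per h
Dose 1 (245 mg at t=0 h): 245·exp(−0.23105·43) = 0.012 mg/L
Dose 2 (360 mg at t=11 h): 360·exp(−0.23105·32) = 0.221 mg/L
Dose 3 (175 mg at t=22 h): 175·exp(−0.23105·21) = 1.367 mg/L
Dose 4 (65 mg at t=33 h): 65·exp(−0.23105·10) = 6.449 mg/L
C(43) = 0.012 + 0.221 + 1.367 + 6.449 = 8.049 mg/L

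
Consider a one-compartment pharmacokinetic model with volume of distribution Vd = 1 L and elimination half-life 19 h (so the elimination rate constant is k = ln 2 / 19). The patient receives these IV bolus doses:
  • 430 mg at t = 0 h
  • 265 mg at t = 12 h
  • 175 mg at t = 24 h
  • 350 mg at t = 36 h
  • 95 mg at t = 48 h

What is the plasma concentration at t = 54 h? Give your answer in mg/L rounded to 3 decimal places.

433.625 mg/L

k = ln 2 / 19 = 0.03648 per h
Dose 1 (430 mg at t=0 h): 430·exp(−0.03648·54) = 59.967 mg/L
Dose 2 (265 mg at t=12 h): 265·exp(−0.03648·42) = 57.255 mg/L
Dose 3 (175 mg at t=24 h): 175·exp(−0.03648·30) = 58.577 mg/L
Dose 4 (350 mg at t=36 h): 350·exp(−0.03648·18) = 181.502 mg/L
Dose 5 (95 mg at t=48 h): 95·exp(−0.03648·6) = 76.324 mg/L
C(54) = 59.967 + 57.255 + 58.577 + 181.502 + 76.324 = 433.625 mg/L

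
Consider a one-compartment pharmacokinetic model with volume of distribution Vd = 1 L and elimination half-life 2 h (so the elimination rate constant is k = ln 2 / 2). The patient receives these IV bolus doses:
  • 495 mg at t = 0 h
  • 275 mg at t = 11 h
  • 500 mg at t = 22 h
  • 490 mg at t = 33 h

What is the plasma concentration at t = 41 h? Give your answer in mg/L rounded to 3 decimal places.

k = ln 2 / 2 = 0.34657 per h
Dose 1 (495 mg at t=0 h): 495·exp(−0.34657·41) = 0.000 mg/L
Dose 2 (275 mg at t=11 h): 275·exp(−0.34657·30) = 0.008 mg/L
Dose 3 (500 mg at t=22 h): 500·exp(−0.34657·19) = 0.691 mg/L
Dose 4 (490 mg at t=33 h): 490·exp(−0.34657·8) = 30.625 mg/L
C(41) = 0.000 + 0.008 + 0.691 + 30.625 = 31.324 mg/L

31.324 mg/L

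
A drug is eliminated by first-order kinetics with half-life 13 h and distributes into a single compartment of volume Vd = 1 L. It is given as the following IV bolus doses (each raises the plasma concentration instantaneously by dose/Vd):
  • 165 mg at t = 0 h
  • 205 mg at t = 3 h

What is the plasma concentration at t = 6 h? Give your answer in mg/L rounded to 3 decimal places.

294.522 mg/L

k = ln 2 / 13 = 0.05332 per h
Dose 1 (165 mg at t=0 h): 165·exp(−0.05332·6) = 119.825 mg/L
Dose 2 (205 mg at t=3 h): 205·exp(−0.05332·3) = 174.697 mg/L
C(6) = 119.825 + 174.697 = 294.522 mg/L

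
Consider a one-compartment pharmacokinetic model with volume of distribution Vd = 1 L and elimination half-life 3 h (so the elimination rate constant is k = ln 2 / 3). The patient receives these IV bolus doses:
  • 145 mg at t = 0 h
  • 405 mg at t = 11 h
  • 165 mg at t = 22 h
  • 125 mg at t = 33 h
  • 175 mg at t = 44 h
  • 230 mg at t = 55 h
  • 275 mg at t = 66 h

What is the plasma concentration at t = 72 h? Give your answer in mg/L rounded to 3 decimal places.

k = ln 2 / 3 = 0.23105 per h
Dose 1 (145 mg at t=0 h): 145·exp(−0.23105·72) = 0.000 mg/L
Dose 2 (405 mg at t=11 h): 405·exp(−0.23105·61) = 0.000 mg/L
Dose 3 (165 mg at t=22 h): 165·exp(−0.23105·50) = 0.002 mg/L
Dose 4 (125 mg at t=33 h): 125·exp(−0.23105·39) = 0.015 mg/L
Dose 5 (175 mg at t=44 h): 175·exp(−0.23105·28) = 0.271 mg/L
Dose 6 (230 mg at t=55 h): 230·exp(−0.23105·17) = 4.528 mg/L
Dose 7 (275 mg at t=66 h): 275·exp(−0.23105·6) = 68.750 mg/L
C(72) = 0.000 + 0.000 + 0.002 + 0.015 + 0.271 + 4.528 + 68.750 = 73.566 mg/L

73.566 mg/L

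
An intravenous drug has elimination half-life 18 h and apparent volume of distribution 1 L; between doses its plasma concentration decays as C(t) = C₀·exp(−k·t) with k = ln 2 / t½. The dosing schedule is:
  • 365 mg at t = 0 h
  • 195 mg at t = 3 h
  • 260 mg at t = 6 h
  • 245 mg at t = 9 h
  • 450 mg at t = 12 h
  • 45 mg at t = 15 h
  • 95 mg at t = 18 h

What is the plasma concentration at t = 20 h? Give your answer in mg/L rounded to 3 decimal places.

k = ln 2 / 18 = 0.03851 per h
Dose 1 (365 mg at t=0 h): 365·exp(−0.03851·20) = 168.972 mg/L
Dose 2 (195 mg at t=3 h): 195·exp(−0.03851·17) = 101.328 mg/L
Dose 3 (260 mg at t=6 h): 260·exp(−0.03851·14) = 151.649 mg/L
Dose 4 (245 mg at t=9 h): 245·exp(−0.03851·11) = 160.400 mg/L
Dose 5 (450 mg at t=12 h): 450·exp(−0.03851·8) = 330.690 mg/L
Dose 6 (45 mg at t=15 h): 45·exp(−0.03851·5) = 37.119 mg/L
Dose 7 (95 mg at t=18 h): 95·exp(−0.03851·2) = 87.958 mg/L
C(20) = 168.972 + 101.328 + 151.649 + 160.400 + 330.690 + 37.119 + 87.958 = 1038.115 mg/L

1038.115 mg/L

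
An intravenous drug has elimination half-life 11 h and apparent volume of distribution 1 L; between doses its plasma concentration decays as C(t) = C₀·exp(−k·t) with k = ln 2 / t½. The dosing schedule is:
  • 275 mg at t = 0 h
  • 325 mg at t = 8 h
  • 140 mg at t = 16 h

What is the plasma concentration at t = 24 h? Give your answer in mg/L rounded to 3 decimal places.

263.758 mg/L

k = ln 2 / 11 = 0.06301 per h
Dose 1 (275 mg at t=0 h): 275·exp(−0.06301·24) = 60.609 mg/L
Dose 2 (325 mg at t=8 h): 325·exp(−0.06301·16) = 118.583 mg/L
Dose 3 (140 mg at t=16 h): 140·exp(−0.06301·8) = 84.566 mg/L
C(24) = 60.609 + 118.583 + 84.566 = 263.758 mg/L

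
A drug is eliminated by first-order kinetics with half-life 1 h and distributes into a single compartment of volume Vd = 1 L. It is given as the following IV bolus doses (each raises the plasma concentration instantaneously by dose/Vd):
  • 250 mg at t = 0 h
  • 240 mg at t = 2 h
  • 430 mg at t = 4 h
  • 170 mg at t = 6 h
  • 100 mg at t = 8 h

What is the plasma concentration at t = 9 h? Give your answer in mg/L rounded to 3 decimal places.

87.051 mg/L

k = ln 2 / 1 = 0.69315 per h
Dose 1 (250 mg at t=0 h): 250·exp(−0.69315·9) = 0.488 mg/L
Dose 2 (240 mg at t=2 h): 240·exp(−0.69315·7) = 1.875 mg/L
Dose 3 (430 mg at t=4 h): 430·exp(−0.69315·5) = 13.438 mg/L
Dose 4 (170 mg at t=6 h): 170·exp(−0.69315·3) = 21.250 mg/L
Dose 5 (100 mg at t=8 h): 100·exp(−0.69315·1) = 50.000 mg/L
C(9) = 0.488 + 1.875 + 13.438 + 21.250 + 50.000 = 87.051 mg/L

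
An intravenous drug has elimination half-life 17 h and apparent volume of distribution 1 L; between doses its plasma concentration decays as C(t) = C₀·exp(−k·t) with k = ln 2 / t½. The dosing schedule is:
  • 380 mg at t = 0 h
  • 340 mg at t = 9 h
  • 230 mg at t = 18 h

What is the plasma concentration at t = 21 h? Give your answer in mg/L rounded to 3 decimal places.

k = ln 2 / 17 = 0.04077 per h
Dose 1 (380 mg at t=0 h): 380·exp(−0.04077·21) = 161.407 mg/L
Dose 2 (340 mg at t=9 h): 340·exp(−0.04077·12) = 208.443 mg/L
Dose 3 (230 mg at t=18 h): 230·exp(−0.04077·3) = 203.519 mg/L
C(21) = 161.407 + 208.443 + 203.519 = 573.369 mg/L

573.369 mg/L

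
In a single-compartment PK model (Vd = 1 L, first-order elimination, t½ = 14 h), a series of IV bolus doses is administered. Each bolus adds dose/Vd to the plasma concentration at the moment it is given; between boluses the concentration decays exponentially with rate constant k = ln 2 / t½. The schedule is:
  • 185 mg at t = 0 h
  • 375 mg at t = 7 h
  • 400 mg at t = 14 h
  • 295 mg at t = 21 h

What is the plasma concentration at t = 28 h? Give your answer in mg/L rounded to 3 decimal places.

587.429 mg/L

k = ln 2 / 14 = 0.04951 per h
Dose 1 (185 mg at t=0 h): 185·exp(−0.04951·28) = 46.250 mg/L
Dose 2 (375 mg at t=7 h): 375·exp(−0.04951·21) = 132.583 mg/L
Dose 3 (400 mg at t=14 h): 400·exp(−0.04951·14) = 200.000 mg/L
Dose 4 (295 mg at t=21 h): 295·exp(−0.04951·7) = 208.597 mg/L
C(28) = 46.250 + 132.583 + 200.000 + 208.597 = 587.429 mg/L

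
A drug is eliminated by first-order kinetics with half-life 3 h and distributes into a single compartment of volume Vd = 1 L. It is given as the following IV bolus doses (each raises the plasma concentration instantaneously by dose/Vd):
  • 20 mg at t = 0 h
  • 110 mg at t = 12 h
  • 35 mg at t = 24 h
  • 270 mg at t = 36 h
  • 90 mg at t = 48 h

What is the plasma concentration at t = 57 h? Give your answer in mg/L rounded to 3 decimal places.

k = ln 2 / 3 = 0.23105 per h
Dose 1 (20 mg at t=0 h): 20·exp(−0.23105·57) = 0.000 mg/L
Dose 2 (110 mg at t=12 h): 110·exp(−0.23105·45) = 0.003 mg/L
Dose 3 (35 mg at t=24 h): 35·exp(−0.23105·33) = 0.017 mg/L
Dose 4 (270 mg at t=36 h): 270·exp(−0.23105·21) = 2.109 mg/L
Dose 5 (90 mg at t=48 h): 90·exp(−0.23105·9) = 11.250 mg/L
C(57) = 0.000 + 0.003 + 0.017 + 2.109 + 11.250 = 13.380 mg/L

13.380 mg/L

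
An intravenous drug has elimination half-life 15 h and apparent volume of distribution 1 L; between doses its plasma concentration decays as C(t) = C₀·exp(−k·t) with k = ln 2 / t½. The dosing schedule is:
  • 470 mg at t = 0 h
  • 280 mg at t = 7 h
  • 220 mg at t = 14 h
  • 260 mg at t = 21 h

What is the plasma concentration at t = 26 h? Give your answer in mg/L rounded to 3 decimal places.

590.448 mg/L

k = ln 2 / 15 = 0.04621 per h
Dose 1 (470 mg at t=0 h): 470·exp(−0.04621·26) = 141.355 mg/L
Dose 2 (280 mg at t=7 h): 280·exp(−0.04621·19) = 116.373 mg/L
Dose 3 (220 mg at t=14 h): 220·exp(−0.04621·12) = 126.357 mg/L
Dose 4 (260 mg at t=21 h): 260·exp(−0.04621·5) = 206.362 mg/L
C(26) = 141.355 + 116.373 + 126.357 + 206.362 = 590.448 mg/L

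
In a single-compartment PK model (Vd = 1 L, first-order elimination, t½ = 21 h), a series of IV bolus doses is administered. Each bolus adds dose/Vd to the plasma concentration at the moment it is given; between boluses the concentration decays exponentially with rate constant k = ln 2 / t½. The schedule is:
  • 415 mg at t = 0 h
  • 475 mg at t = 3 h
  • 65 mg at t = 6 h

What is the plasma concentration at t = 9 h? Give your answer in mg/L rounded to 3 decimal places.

k = ln 2 / 21 = 0.03301 per h
Dose 1 (415 mg at t=0 h): 415·exp(−0.03301·9) = 308.344 mg/L
Dose 2 (475 mg at t=3 h): 475·exp(−0.03301·6) = 389.659 mg/L
Dose 3 (65 mg at t=6 h): 65·exp(−0.03301·3) = 58.872 mg/L
C(9) = 308.344 + 389.659 + 58.872 = 756.875 mg/L

756.875 mg/L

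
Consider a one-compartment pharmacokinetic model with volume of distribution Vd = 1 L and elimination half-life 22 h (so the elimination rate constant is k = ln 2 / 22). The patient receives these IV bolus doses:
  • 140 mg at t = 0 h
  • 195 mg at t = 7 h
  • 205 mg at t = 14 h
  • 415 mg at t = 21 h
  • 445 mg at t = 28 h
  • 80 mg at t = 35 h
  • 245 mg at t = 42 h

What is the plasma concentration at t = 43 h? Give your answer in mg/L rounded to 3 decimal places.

k = ln 2 / 22 = 0.03151 per h
Dose 1 (140 mg at t=0 h): 140·exp(−0.03151·43) = 36.120 mg/L
Dose 2 (195 mg at t=7 h): 195·exp(−0.03151·36) = 62.725 mg/L
Dose 3 (205 mg at t=14 h): 205·exp(−0.03151·29) = 82.213 mg/L
Dose 4 (415 mg at t=21 h): 415·exp(−0.03151·22) = 207.500 mg/L
Dose 5 (445 mg at t=28 h): 445·exp(−0.03151·15) = 277.404 mg/L
Dose 6 (80 mg at t=35 h): 80·exp(−0.03151·8) = 62.176 mg/L
Dose 7 (245 mg at t=42 h): 245·exp(−0.03151·1) = 237.401 mg/L
C(43) = 36.120 + 62.725 + 82.213 + 207.500 + 277.404 + 62.176 + 237.401 = 965.540 mg/L

965.540 mg/L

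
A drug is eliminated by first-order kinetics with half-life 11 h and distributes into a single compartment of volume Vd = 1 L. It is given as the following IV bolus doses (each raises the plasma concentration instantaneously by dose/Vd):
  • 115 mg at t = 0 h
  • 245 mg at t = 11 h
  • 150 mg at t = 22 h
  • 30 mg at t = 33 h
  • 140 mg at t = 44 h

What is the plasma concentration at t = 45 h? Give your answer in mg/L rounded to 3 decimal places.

k = ln 2 / 11 = 0.06301 per h
Dose 1 (115 mg at t=0 h): 115·exp(−0.06301·45) = 6.749 mg/L
Dose 2 (245 mg at t=11 h): 245·exp(−0.06301·34) = 28.755 mg/L
Dose 3 (150 mg at t=22 h): 150·exp(−0.06301·23) = 35.210 mg/L
Dose 4 (30 mg at t=33 h): 30·exp(−0.06301·12) = 14.084 mg/L
Dose 5 (140 mg at t=44 h): 140·exp(−0.06301·1) = 131.450 mg/L
C(45) = 6.749 + 28.755 + 35.210 + 14.084 + 131.450 = 216.248 mg/L

216.248 mg/L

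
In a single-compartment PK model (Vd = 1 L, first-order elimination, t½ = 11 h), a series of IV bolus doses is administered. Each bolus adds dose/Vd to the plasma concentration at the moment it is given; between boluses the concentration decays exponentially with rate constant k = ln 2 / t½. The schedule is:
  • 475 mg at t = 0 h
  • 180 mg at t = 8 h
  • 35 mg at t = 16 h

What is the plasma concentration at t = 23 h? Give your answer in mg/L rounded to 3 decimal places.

203.963 mg/L

k = ln 2 / 11 = 0.06301 per h
Dose 1 (475 mg at t=0 h): 475·exp(−0.06301·23) = 111.498 mg/L
Dose 2 (180 mg at t=8 h): 180·exp(−0.06301·15) = 69.948 mg/L
Dose 3 (35 mg at t=16 h): 35·exp(−0.06301·7) = 22.517 mg/L
C(23) = 111.498 + 69.948 + 22.517 = 203.963 mg/L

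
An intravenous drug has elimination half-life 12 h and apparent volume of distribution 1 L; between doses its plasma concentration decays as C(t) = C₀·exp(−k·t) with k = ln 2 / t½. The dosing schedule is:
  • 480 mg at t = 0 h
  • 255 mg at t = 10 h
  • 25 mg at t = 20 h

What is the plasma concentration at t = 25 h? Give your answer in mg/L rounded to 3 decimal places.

k = ln 2 / 12 = 0.05776 per h
Dose 1 (480 mg at t=0 h): 480·exp(−0.05776·25) = 113.265 mg/L
Dose 2 (255 mg at t=10 h): 255·exp(−0.05776·15) = 107.214 mg/L
Dose 3 (25 mg at t=20 h): 25·exp(−0.05776·5) = 18.729 mg/L
C(25) = 113.265 + 107.214 + 18.729 = 239.208 mg/L

239.208 mg/L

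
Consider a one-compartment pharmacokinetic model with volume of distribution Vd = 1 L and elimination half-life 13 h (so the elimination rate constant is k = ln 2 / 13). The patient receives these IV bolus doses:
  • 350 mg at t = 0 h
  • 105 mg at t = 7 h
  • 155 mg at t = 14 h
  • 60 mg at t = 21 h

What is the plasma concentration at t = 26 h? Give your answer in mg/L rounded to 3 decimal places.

k = ln 2 / 13 = 0.05332 per h
Dose 1 (350 mg at t=0 h): 350·exp(−0.05332·26) = 87.500 mg/L
Dose 2 (105 mg at t=7 h): 105·exp(−0.05332·19) = 38.126 mg/L
Dose 3 (155 mg at t=14 h): 155·exp(−0.05332·12) = 81.744 mg/L
Dose 4 (60 mg at t=21 h): 60·exp(−0.05332·5) = 45.959 mg/L
C(26) = 87.500 + 38.126 + 81.744 + 45.959 = 253.329 mg/L

253.329 mg/L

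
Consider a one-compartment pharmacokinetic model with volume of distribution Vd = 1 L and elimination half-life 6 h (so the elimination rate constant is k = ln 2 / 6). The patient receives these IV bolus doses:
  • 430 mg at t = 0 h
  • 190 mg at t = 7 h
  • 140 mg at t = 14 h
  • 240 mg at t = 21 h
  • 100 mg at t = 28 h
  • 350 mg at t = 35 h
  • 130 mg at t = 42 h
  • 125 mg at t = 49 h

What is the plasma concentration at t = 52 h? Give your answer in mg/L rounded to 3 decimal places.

195.219 mg/L

k = ln 2 / 6 = 0.11552 per h
Dose 1 (430 mg at t=0 h): 430·exp(−0.11552·52) = 1.058 mg/L
Dose 2 (190 mg at t=7 h): 190·exp(−0.11552·45) = 1.050 mg/L
Dose 3 (140 mg at t=14 h): 140·exp(−0.11552·38) = 1.736 mg/L
Dose 4 (240 mg at t=21 h): 240·exp(−0.11552·31) = 6.682 mg/L
Dose 5 (100 mg at t=28 h): 100·exp(−0.11552·24) = 6.250 mg/L
Dose 6 (350 mg at t=35 h): 350·exp(−0.11552·17) = 49.108 mg/L
Dose 7 (130 mg at t=42 h): 130·exp(−0.11552·10) = 40.947 mg/L
Dose 8 (125 mg at t=49 h): 125·exp(−0.11552·3) = 88.388 mg/L
C(52) = 1.058 + 1.050 + 1.736 + 6.682 + 6.250 + 49.108 + 40.947 + 88.388 = 195.219 mg/L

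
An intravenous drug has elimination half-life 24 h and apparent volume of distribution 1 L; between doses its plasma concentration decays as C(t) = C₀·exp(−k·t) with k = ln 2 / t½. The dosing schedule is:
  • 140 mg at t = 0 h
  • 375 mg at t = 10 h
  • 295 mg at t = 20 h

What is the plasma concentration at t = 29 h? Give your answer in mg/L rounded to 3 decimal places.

504.692 mg/L

k = ln 2 / 24 = 0.02888 per h
Dose 1 (140 mg at t=0 h): 140·exp(−0.02888·29) = 60.588 mg/L
Dose 2 (375 mg at t=10 h): 375·exp(−0.02888·19) = 216.629 mg/L
Dose 3 (295 mg at t=20 h): 295·exp(−0.02888·9) = 227.476 mg/L
C(29) = 60.588 + 216.629 + 227.476 = 504.692 mg/L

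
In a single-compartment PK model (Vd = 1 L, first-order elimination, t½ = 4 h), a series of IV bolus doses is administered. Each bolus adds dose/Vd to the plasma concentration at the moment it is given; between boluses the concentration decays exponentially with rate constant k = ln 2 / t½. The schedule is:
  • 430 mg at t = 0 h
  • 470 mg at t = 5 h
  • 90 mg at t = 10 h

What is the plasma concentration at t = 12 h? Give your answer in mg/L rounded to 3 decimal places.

k = ln 2 / 4 = 0.17329 per h
Dose 1 (430 mg at t=0 h): 430·exp(−0.17329·12) = 53.750 mg/L
Dose 2 (470 mg at t=5 h): 470·exp(−0.17329·7) = 139.732 mg/L
Dose 3 (90 mg at t=10 h): 90·exp(−0.17329·2) = 63.640 mg/L
C(12) = 53.750 + 139.732 + 63.640 = 257.121 mg/L

257.121 mg/L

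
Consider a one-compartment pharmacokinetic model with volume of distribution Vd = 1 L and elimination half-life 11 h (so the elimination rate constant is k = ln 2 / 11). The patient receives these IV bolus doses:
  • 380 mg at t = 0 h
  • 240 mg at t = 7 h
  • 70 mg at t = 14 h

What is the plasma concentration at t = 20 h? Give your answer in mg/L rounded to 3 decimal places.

261.513 mg/L

k = ln 2 / 11 = 0.06301 per h
Dose 1 (380 mg at t=0 h): 380·exp(−0.06301·20) = 107.760 mg/L
Dose 2 (240 mg at t=7 h): 240·exp(−0.06301·13) = 105.791 mg/L
Dose 3 (70 mg at t=14 h): 70·exp(−0.06301·6) = 47.962 mg/L
C(20) = 107.760 + 105.791 + 47.962 = 261.513 mg/L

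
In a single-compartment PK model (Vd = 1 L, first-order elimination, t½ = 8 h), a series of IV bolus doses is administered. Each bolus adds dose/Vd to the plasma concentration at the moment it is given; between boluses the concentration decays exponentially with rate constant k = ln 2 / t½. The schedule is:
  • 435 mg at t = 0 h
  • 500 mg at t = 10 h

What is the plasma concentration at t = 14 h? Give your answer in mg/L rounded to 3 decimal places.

k = ln 2 / 8 = 0.08664 per h
Dose 1 (435 mg at t=0 h): 435·exp(−0.08664·14) = 129.326 mg/L
Dose 2 (500 mg at t=10 h): 500·exp(−0.08664·4) = 353.553 mg/L
C(14) = 129.326 + 353.553 = 482.880 mg/L

482.880 mg/L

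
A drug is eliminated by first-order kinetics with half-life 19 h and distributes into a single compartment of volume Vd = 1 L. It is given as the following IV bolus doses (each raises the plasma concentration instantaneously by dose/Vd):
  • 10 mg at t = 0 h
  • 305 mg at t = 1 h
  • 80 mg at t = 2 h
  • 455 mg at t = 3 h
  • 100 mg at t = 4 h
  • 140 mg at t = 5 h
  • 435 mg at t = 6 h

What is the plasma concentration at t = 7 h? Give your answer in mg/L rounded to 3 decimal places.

k = ln 2 / 19 = 0.03648 per h
Dose 1 (10 mg at t=0 h): 10·exp(−0.03648·7) = 7.746 mg/L
Dose 2 (305 mg at t=1 h): 305·exp(−0.03648·6) = 245.040 mg/L
Dose 3 (80 mg at t=2 h): 80·exp(−0.03648·5) = 66.661 mg/L
Dose 4 (455 mg at t=3 h): 455·exp(−0.03648·4) = 393.221 mg/L
Dose 5 (100 mg at t=4 h): 100·exp(−0.03648·3) = 89.633 mg/L
Dose 6 (140 mg at t=5 h): 140·exp(−0.03648·2) = 130.149 mg/L
Dose 7 (435 mg at t=6 h): 435·exp(−0.03648·1) = 419.417 mg/L
C(7) = 7.746 + 245.040 + 66.661 + 393.221 + 89.633 + 130.149 + 419.417 = 1351.867 mg/L

1351.867 mg/L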